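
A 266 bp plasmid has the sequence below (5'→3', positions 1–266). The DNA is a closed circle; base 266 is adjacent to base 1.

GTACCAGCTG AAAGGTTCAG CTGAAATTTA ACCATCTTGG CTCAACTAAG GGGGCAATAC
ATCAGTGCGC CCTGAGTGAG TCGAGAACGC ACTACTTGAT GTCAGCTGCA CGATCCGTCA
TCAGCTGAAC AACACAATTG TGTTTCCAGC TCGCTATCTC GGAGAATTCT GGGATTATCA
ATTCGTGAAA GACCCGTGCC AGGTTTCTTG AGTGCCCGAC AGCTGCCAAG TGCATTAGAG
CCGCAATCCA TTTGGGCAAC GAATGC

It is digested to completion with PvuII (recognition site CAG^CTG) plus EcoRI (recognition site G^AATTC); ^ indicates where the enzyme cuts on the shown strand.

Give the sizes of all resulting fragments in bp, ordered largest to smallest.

PvuII sites (CAGCTG) start at positions 5, 18, 103, 122, 220.
PvuII cuts after base 3 of each site, so after positions 7, 20, 105, 124, 222.
The EcoRI site (GAATTC) starts at position 164.
EcoRI cuts after the first base of each site, so after position 164.
Combined cut positions: 7, 20, 105, 124, 164, 222.
Circular molecule, 6 cuts → 6 fragments:
  8–20 → 13 bp
  21–105 → 85 bp
  106–124 → 19 bp
  125–164 → 40 bp
  165–222 → 58 bp
  223–266 then 1–7 → 44 + 7 = 51 bp
Sorted largest to smallest: 85, 58, 51, 40, 19, 13 bp.

85, 58, 51, 40, 19, 13 bp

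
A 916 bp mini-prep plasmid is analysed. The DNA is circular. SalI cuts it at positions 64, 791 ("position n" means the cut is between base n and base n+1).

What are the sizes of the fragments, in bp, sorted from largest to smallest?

727, 189 bp

Circular molecule, 2 cuts → 2 fragments:
  791 − 64 = 727 bp
  wrap: 916 − 791 + 64 = 189 bp
Sorted largest to smallest: 727, 189 bp.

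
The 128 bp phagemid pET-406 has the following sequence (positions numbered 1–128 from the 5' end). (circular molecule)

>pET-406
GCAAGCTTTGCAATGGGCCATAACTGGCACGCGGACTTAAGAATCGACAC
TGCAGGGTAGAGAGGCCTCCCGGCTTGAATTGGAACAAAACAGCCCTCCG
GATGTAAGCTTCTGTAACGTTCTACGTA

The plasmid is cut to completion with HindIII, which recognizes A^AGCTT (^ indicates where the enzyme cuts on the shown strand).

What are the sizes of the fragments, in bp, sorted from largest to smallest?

HindIII sites (AAGCTT) start at positions 3, 106.
HindIII cuts after the first base of each site, so after positions 3, 106.
Circular molecule, 2 cuts → 2 fragments:
  4–106 → 103 bp
  107–128 then 1–3 → 22 + 3 = 25 bp
Sorted largest to smallest: 103, 25 bp.

103, 25 bp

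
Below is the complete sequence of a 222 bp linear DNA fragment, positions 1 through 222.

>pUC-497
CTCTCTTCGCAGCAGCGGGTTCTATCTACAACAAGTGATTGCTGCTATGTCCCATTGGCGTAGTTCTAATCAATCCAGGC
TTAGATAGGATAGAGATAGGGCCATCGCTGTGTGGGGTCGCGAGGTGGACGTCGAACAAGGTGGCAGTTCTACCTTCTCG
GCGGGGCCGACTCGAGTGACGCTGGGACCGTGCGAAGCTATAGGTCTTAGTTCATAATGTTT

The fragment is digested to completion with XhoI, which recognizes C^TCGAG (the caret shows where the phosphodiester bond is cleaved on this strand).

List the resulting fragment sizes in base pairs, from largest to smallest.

The XhoI site (CTCGAG) starts at position 171.
XhoI cuts after the first base of each site, so after position 171.
Linear molecule, 1 cut → 2 fragments:
  1–171 → 171 bp
  172–222 → 51 bp
Sorted largest to smallest: 171, 51 bp.

171, 51 bp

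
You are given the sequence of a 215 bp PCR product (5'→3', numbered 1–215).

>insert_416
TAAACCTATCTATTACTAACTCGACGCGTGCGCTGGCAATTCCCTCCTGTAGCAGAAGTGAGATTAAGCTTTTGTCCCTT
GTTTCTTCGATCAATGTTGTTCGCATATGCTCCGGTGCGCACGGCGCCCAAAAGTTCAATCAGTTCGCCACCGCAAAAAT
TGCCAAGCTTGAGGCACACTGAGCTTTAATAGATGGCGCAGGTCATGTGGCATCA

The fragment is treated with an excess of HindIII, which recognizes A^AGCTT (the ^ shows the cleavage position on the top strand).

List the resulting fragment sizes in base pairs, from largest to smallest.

HindIII sites (AAGCTT) start at positions 66, 165.
HindIII cuts after the first base of each site, so after positions 66, 165.
Linear molecule, 2 cuts → 3 fragments:
  1–66 → 66 bp
  67–165 → 99 bp
  166–215 → 50 bp
Sorted largest to smallest: 99, 66, 50 bp.

99, 66, 50 bp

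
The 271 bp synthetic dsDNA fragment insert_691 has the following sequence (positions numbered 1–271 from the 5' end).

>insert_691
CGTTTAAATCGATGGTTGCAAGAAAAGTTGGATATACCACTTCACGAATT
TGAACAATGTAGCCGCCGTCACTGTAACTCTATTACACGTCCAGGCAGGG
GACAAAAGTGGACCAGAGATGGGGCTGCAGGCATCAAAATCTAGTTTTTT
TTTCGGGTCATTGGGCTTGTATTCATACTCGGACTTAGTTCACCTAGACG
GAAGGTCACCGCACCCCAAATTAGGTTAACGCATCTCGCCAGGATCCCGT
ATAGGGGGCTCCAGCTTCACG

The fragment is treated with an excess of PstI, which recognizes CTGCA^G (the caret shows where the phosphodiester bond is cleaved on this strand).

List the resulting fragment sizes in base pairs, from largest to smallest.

The PstI site (CTGCAG) starts at position 125.
PstI cuts after base 5 of each site (before the last base), so after position 129.
Linear molecule, 1 cut → 2 fragments:
  1–129 → 129 bp
  130–271 → 142 bp
Sorted largest to smallest: 142, 129 bp.

142, 129 bp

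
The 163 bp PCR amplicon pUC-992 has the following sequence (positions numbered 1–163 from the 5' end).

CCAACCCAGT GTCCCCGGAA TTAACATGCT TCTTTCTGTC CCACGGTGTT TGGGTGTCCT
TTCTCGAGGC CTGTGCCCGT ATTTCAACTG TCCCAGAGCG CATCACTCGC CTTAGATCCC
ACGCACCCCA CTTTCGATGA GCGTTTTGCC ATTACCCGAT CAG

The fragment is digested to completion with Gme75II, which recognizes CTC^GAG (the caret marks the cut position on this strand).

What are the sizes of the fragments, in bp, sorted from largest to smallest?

The Gme75II site (CTCGAG) starts at position 63.
Gme75II cuts after base 3 of each site, so after position 65.
Linear molecule, 1 cut → 2 fragments:
  1–65 → 65 bp
  66–163 → 98 bp
Sorted largest to smallest: 98, 65 bp.

98, 65 bp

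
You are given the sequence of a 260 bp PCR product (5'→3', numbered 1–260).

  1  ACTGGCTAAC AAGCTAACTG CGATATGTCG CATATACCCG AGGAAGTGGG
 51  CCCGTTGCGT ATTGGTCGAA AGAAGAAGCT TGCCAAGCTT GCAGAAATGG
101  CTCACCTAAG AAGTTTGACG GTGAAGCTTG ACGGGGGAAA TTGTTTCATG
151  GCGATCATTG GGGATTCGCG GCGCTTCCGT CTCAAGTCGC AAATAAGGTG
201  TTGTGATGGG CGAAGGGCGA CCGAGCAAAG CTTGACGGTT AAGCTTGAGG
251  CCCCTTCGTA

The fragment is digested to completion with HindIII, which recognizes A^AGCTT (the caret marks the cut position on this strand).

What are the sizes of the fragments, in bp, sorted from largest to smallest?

104, 76, 39, 19, 13, 9 bp

HindIII sites (AAGCTT) start at positions 76, 85, 124, 228, 241.
HindIII cuts after the first base of each site, so after positions 76, 85, 124, 228, 241.
Linear molecule, 5 cuts → 6 fragments:
  1–76 → 76 bp
  77–85 → 9 bp
  86–124 → 39 bp
  125–228 → 104 bp
  229–241 → 13 bp
  242–260 → 19 bp
Sorted largest to smallest: 104, 76, 39, 19, 13, 9 bp.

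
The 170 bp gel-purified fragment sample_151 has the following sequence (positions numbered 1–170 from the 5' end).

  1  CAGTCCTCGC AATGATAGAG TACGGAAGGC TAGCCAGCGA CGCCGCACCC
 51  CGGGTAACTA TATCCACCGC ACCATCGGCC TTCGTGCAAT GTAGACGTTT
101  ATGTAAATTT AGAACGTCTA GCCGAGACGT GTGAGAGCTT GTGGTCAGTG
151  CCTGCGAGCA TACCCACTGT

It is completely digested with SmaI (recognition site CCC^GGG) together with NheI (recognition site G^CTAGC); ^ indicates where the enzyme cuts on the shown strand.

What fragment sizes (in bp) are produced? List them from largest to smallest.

The SmaI site (CCCGGG) starts at position 49.
SmaI cuts after base 3 of each site, so after position 51.
The NheI site (GCTAGC) starts at position 29.
NheI cuts after the first base of each site, so after position 29.
Combined cut positions: 29, 51.
Linear molecule, 2 cuts → 3 fragments:
  1–29 → 29 bp
  30–51 → 22 bp
  52–170 → 119 bp
Sorted largest to smallest: 119, 29, 22 bp.

119, 29, 22 bp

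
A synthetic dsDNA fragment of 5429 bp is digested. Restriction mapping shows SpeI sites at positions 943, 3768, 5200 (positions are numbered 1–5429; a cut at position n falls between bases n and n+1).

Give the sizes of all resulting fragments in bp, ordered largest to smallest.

2825, 1432, 943, 229 bp

Linear molecule, 3 cuts → 4 fragments:
  943 − 0 = 943 bp
  3768 − 943 = 2825 bp
  5200 − 3768 = 1432 bp
  5429 − 5200 = 229 bp
Sorted largest to smallest: 2825, 1432, 943, 229 bp.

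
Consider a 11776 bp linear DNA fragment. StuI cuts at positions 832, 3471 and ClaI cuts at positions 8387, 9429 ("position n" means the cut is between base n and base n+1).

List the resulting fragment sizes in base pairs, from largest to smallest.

4916, 2639, 2347, 1042, 832 bp

Combined cut positions (sorted): 832, 3471, 8387, 9429.
Linear molecule, 4 cuts → 5 fragments:
  832 − 0 = 832 bp
  3471 − 832 = 2639 bp
  8387 − 3471 = 4916 bp
  9429 − 8387 = 1042 bp
  11776 − 9429 = 2347 bp
Sorted largest to smallest: 4916, 2639, 2347, 1042, 832 bp.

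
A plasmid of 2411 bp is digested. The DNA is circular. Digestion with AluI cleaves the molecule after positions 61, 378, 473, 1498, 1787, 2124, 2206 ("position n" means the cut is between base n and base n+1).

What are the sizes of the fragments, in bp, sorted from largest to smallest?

1025, 337, 317, 289, 266, 95, 82 bp

Circular molecule, 7 cuts → 7 fragments:
  378 − 61 = 317 bp
  473 − 378 = 95 bp
  1498 − 473 = 1025 bp
  1787 − 1498 = 289 bp
  2124 − 1787 = 337 bp
  2206 − 2124 = 82 bp
  wrap: 2411 − 2206 + 61 = 266 bp
Sorted largest to smallest: 1025, 337, 317, 289, 266, 95, 82 bp.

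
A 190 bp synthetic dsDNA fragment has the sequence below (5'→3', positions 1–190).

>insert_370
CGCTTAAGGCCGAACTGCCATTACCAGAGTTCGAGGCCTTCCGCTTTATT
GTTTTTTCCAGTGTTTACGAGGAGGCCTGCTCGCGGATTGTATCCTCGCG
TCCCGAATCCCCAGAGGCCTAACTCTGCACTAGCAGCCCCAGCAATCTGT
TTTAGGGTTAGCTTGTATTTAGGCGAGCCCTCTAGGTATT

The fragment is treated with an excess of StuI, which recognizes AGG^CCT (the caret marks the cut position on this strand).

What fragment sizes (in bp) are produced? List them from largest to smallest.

73, 42, 39, 36 bp

StuI sites (AGGCCT) start at positions 34, 73, 115.
StuI cuts after base 3 of each site, so after positions 36, 75, 117.
Linear molecule, 3 cuts → 4 fragments:
  1–36 → 36 bp
  37–75 → 39 bp
  76–117 → 42 bp
  118–190 → 73 bp
Sorted largest to smallest: 73, 42, 39, 36 bp.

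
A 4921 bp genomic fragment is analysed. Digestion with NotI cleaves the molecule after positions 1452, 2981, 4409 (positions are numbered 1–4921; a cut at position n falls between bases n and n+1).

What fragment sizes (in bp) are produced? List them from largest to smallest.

1529, 1452, 1428, 512 bp

Linear molecule, 3 cuts → 4 fragments:
  1452 − 0 = 1452 bp
  2981 − 1452 = 1529 bp
  4409 − 2981 = 1428 bp
  4921 − 4409 = 512 bp
Sorted largest to smallest: 1529, 1452, 1428, 512 bp.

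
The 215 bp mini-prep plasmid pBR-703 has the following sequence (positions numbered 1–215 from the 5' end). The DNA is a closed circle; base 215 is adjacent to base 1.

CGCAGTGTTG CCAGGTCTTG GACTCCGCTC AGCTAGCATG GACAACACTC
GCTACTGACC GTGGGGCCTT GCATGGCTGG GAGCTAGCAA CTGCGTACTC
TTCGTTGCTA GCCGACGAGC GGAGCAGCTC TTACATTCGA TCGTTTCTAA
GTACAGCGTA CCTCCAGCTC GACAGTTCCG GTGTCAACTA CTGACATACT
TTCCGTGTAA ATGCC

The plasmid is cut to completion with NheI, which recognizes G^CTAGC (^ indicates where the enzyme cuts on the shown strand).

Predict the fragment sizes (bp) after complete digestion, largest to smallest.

NheI sites (GCTAGC) start at positions 32, 83, 107.
NheI cuts after the first base of each site, so after positions 32, 83, 107.
Circular molecule, 3 cuts → 3 fragments:
  33–83 → 51 bp
  84–107 → 24 bp
  108–215 then 1–32 → 108 + 32 = 140 bp
Sorted largest to smallest: 140, 51, 24 bp.

140, 51, 24 bp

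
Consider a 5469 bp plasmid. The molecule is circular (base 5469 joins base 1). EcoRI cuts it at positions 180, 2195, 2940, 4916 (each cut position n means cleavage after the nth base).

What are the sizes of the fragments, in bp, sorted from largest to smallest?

2015, 1976, 745, 733 bp

Circular molecule, 4 cuts → 4 fragments:
  2195 − 180 = 2015 bp
  2940 − 2195 = 745 bp
  4916 − 2940 = 1976 bp
  wrap: 5469 − 4916 + 180 = 733 bp
Sorted largest to smallest: 2015, 1976, 745, 733 bp.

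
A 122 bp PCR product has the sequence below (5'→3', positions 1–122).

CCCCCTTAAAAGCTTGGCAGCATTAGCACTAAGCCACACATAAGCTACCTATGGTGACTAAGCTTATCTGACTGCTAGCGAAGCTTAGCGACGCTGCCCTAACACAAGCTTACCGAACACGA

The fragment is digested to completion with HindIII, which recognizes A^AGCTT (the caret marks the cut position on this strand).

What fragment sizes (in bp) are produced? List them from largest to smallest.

50, 25, 21, 16, 10 bp

HindIII sites (AAGCTT) start at positions 10, 60, 81, 106.
HindIII cuts after the first base of each site, so after positions 10, 60, 81, 106.
Linear molecule, 4 cuts → 5 fragments:
  1–10 → 10 bp
  11–60 → 50 bp
  61–81 → 21 bp
  82–106 → 25 bp
  107–122 → 16 bp
Sorted largest to smallest: 50, 25, 21, 16, 10 bp.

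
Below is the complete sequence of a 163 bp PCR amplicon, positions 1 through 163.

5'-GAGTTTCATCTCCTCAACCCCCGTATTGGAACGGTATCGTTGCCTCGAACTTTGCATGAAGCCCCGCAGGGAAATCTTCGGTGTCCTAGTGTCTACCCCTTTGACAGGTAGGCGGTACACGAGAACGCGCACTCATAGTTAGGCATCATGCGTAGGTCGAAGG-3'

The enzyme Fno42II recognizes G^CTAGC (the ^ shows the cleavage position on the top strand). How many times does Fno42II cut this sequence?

No occurrence of GCTAGC is present in the sequence.
Fno42II does not cut: 0 sites.

0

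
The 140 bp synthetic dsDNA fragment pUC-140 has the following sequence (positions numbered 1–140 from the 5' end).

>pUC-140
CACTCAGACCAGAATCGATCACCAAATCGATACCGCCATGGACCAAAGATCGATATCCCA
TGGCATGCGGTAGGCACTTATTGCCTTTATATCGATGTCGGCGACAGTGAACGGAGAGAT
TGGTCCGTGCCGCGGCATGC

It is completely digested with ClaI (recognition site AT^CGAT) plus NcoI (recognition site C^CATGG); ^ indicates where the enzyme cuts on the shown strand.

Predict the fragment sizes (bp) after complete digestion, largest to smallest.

48, 34, 15, 14, 12, 9, 8 bp

ClaI sites (ATCGAT) start at positions 14, 26, 49, 91.
ClaI cuts after base 2 of each site, so after positions 15, 27, 50, 92.
NcoI sites (CCATGG) start at positions 36, 58.
NcoI cuts after the first base of each site, so after positions 36, 58.
Combined cut positions: 15, 27, 36, 50, 58, 92.
Linear molecule, 6 cuts → 7 fragments:
  1–15 → 15 bp
  16–27 → 12 bp
  28–36 → 9 bp
  37–50 → 14 bp
  51–58 → 8 bp
  59–92 → 34 bp
  93–140 → 48 bp
Sorted largest to smallest: 48, 34, 15, 14, 12, 9, 8 bp.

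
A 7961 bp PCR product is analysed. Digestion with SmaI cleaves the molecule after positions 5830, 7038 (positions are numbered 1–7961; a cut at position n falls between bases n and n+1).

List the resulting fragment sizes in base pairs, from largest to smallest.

5830, 1208, 923 bp

Linear molecule, 2 cuts → 3 fragments:
  5830 − 0 = 5830 bp
  7038 − 5830 = 1208 bp
  7961 − 7038 = 923 bp
Sorted largest to smallest: 5830, 1208, 923 bp.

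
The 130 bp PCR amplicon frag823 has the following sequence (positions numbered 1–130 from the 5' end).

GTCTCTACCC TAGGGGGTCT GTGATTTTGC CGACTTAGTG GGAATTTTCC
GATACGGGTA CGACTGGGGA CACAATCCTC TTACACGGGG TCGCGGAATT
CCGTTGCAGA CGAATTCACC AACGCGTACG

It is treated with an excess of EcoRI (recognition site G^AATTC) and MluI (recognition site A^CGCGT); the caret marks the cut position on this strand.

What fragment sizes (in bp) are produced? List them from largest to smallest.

96, 16, 10, 8 bp

EcoRI sites (GAATTC) start at positions 96, 112.
EcoRI cuts after the first base of each site, so after positions 96, 112.
The MluI site (ACGCGT) starts at position 122.
MluI cuts after the first base of each site, so after position 122.
Combined cut positions: 96, 112, 122.
Linear molecule, 3 cuts → 4 fragments:
  1–96 → 96 bp
  97–112 → 16 bp
  113–122 → 10 bp
  123–130 → 8 bp
Sorted largest to smallest: 96, 16, 10, 8 bp.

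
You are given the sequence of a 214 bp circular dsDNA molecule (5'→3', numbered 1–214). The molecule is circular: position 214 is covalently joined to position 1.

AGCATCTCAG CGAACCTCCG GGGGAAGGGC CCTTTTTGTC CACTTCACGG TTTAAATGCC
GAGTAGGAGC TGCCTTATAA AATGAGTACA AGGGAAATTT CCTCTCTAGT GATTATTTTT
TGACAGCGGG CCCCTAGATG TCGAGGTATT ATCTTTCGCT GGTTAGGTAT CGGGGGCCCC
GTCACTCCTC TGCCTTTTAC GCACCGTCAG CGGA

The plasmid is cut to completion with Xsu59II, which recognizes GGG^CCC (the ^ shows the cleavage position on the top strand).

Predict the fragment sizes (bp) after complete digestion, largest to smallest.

Xsu59II sites (GGGCCC) start at positions 27, 128, 174.
Xsu59II cuts after base 3 of each site, so after positions 29, 130, 176.
Circular molecule, 3 cuts → 3 fragments:
  30–130 → 101 bp
  131–176 → 46 bp
  177–214 then 1–29 → 38 + 29 = 67 bp
Sorted largest to smallest: 101, 67, 46 bp.

101, 67, 46 bp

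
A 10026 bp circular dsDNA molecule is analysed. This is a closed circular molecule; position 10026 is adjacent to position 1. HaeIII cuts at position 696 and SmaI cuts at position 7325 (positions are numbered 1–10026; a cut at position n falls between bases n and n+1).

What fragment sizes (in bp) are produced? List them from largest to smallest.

Combined cut positions (sorted): 696, 7325.
Circular molecule, 2 cuts → 2 fragments:
  7325 − 696 = 6629 bp
  wrap: 10026 − 7325 + 696 = 3397 bp
Sorted largest to smallest: 6629, 3397 bp.

6629, 3397 bp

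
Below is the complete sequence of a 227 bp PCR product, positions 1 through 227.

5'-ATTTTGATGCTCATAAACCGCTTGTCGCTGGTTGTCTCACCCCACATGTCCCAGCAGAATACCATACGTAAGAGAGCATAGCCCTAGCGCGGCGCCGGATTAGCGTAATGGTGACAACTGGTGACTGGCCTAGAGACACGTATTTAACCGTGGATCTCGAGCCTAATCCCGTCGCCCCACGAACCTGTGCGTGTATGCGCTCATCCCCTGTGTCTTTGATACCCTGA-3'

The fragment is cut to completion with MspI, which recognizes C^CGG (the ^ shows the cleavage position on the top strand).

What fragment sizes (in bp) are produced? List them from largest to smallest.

132, 95 bp

The MspI site (CCGG) starts at position 95.
MspI cuts after the first base of each site, so after position 95.
Linear molecule, 1 cut → 2 fragments:
  1–95 → 95 bp
  96–227 → 132 bp
Sorted largest to smallest: 132, 95 bp.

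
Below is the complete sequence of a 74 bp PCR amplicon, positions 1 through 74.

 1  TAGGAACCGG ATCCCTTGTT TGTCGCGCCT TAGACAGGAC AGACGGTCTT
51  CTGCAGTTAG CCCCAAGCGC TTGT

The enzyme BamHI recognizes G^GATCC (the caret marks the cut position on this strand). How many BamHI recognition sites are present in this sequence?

1

GGATCC occurs starting at position 9.
BamHI cuts at 1 site.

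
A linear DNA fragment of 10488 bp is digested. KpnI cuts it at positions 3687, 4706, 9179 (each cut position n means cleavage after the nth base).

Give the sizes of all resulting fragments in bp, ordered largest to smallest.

4473, 3687, 1309, 1019 bp

Linear molecule, 3 cuts → 4 fragments:
  3687 − 0 = 3687 bp
  4706 − 3687 = 1019 bp
  9179 − 4706 = 4473 bp
  10488 − 9179 = 1309 bp
Sorted largest to smallest: 4473, 3687, 1309, 1019 bp.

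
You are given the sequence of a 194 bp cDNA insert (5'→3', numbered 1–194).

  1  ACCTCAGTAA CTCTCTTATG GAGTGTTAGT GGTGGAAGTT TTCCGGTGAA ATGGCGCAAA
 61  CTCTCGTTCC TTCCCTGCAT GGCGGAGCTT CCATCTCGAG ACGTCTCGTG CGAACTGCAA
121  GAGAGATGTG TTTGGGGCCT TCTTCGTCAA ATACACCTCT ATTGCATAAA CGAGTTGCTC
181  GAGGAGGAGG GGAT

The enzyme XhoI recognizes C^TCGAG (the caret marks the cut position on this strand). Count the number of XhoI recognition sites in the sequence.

2

CTCGAG occurs starting at positions 95, 178.
XhoI cuts at 2 sites.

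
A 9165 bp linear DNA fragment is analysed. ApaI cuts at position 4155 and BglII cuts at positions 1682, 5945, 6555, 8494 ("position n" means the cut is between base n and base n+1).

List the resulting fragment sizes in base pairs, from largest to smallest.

Combined cut positions (sorted): 1682, 4155, 5945, 6555, 8494.
Linear molecule, 5 cuts → 6 fragments:
  1682 − 0 = 1682 bp
  4155 − 1682 = 2473 bp
  5945 − 4155 = 1790 bp
  6555 − 5945 = 610 bp
  8494 − 6555 = 1939 bp
  9165 − 8494 = 671 bp
Sorted largest to smallest: 2473, 1939, 1790, 1682, 671, 610 bp.

2473, 1939, 1790, 1682, 671, 610 bp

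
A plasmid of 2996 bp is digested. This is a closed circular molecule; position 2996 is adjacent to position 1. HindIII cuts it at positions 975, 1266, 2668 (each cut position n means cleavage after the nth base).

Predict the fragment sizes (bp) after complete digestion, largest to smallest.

1402, 1303, 291 bp

Circular molecule, 3 cuts → 3 fragments:
  1266 − 975 = 291 bp
  2668 − 1266 = 1402 bp
  wrap: 2996 − 2668 + 975 = 1303 bp
Sorted largest to smallest: 1402, 1303, 291 bp.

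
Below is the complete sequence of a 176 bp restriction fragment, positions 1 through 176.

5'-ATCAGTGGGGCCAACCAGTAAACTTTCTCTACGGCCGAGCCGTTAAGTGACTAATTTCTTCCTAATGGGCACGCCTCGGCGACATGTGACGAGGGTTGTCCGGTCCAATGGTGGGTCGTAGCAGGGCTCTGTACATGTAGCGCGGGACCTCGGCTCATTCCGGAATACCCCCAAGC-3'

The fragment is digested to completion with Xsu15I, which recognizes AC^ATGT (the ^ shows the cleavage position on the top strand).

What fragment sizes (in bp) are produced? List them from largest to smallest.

Xsu15I sites (ACATGT) start at positions 82, 133.
Xsu15I cuts after base 2 of each site, so after positions 83, 134.
Linear molecule, 2 cuts → 3 fragments:
  1–83 → 83 bp
  84–134 → 51 bp
  135–176 → 42 bp
Sorted largest to smallest: 83, 51, 42 bp.

83, 51, 42 bp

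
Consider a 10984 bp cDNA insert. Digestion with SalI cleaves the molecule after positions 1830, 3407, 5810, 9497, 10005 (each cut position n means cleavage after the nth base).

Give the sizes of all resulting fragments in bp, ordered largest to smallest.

3687, 2403, 1830, 1577, 979, 508 bp

Linear molecule, 5 cuts → 6 fragments:
  1830 − 0 = 1830 bp
  3407 − 1830 = 1577 bp
  5810 − 3407 = 2403 bp
  9497 − 5810 = 3687 bp
  10005 − 9497 = 508 bp
  10984 − 10005 = 979 bp
Sorted largest to smallest: 3687, 2403, 1830, 1577, 979, 508 bp.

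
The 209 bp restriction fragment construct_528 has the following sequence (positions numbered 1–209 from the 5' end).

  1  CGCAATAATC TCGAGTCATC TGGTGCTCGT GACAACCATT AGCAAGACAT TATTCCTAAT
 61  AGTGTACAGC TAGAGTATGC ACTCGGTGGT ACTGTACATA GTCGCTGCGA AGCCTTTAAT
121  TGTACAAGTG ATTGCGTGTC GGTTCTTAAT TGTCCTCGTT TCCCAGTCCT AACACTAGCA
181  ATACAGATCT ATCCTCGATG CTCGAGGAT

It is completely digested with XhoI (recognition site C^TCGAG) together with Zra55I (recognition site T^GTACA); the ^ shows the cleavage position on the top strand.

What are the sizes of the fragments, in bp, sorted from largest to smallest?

XhoI sites (CTCGAG) start at positions 10, 201.
XhoI cuts after the first base of each site, so after positions 10, 201.
Zra55I sites (TGTACA) start at positions 63, 93, 121.
Zra55I cuts after the first base of each site, so after positions 63, 93, 121.
Combined cut positions: 10, 63, 93, 121, 201.
Linear molecule, 5 cuts → 6 fragments:
  1–10 → 10 bp
  11–63 → 53 bp
  64–93 → 30 bp
  94–121 → 28 bp
  122–201 → 80 bp
  202–209 → 8 bp
Sorted largest to smallest: 80, 53, 30, 28, 10, 8 bp.

80, 53, 30, 28, 10, 8 bp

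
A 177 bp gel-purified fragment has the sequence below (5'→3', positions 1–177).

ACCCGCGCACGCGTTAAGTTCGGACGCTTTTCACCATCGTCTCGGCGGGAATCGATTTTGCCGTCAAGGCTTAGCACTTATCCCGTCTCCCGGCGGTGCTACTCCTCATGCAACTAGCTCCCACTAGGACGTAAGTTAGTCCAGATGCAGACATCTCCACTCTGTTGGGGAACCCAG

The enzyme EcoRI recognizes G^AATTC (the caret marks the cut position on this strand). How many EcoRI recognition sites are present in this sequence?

No occurrence of GAATTC is present in the sequence.
EcoRI does not cut: 0 sites.

0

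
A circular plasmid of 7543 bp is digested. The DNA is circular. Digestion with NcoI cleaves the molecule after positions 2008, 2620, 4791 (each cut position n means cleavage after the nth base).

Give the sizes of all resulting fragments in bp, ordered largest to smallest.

Circular molecule, 3 cuts → 3 fragments:
  2620 − 2008 = 612 bp
  4791 − 2620 = 2171 bp
  wrap: 7543 − 4791 + 2008 = 4760 bp
Sorted largest to smallest: 4760, 2171, 612 bp.

4760, 2171, 612 bp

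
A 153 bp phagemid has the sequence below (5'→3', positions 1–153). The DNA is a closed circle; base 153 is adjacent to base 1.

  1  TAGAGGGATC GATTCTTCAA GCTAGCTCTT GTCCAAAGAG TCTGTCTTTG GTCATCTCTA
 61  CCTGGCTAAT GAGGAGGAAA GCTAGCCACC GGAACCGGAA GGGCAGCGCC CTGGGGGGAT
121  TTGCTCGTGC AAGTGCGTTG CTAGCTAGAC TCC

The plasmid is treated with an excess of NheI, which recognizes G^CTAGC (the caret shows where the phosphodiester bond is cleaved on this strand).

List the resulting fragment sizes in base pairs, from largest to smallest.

NheI sites (GCTAGC) start at positions 21, 81, 140.
NheI cuts after the first base of each site, so after positions 21, 81, 140.
Circular molecule, 3 cuts → 3 fragments:
  22–81 → 60 bp
  82–140 → 59 bp
  141–153 then 1–21 → 13 + 21 = 34 bp
Sorted largest to smallest: 60, 59, 34 bp.

60, 59, 34 bp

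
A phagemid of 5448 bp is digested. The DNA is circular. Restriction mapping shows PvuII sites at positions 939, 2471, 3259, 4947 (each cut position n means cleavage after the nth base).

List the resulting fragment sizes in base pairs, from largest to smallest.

1688, 1532, 1440, 788 bp

Circular molecule, 4 cuts → 4 fragments:
  2471 − 939 = 1532 bp
  3259 − 2471 = 788 bp
  4947 − 3259 = 1688 bp
  wrap: 5448 − 4947 + 939 = 1440 bp
Sorted largest to smallest: 1688, 1532, 1440, 788 bp.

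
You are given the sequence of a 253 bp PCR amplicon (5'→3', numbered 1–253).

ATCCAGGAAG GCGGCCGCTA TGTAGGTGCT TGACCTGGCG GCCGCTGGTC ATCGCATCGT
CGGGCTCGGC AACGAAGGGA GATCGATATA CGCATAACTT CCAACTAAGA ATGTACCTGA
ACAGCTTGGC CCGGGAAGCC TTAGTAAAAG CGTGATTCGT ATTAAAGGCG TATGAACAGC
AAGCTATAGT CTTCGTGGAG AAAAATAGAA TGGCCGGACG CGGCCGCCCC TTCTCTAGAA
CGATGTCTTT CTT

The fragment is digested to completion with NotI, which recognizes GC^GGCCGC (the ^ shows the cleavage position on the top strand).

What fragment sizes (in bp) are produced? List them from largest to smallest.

182, 32, 27, 12 bp

NotI sites (GCGGCCGC) start at positions 11, 38, 220.
NotI cuts after base 2 of each site, so after positions 12, 39, 221.
Linear molecule, 3 cuts → 4 fragments:
  1–12 → 12 bp
  13–39 → 27 bp
  40–221 → 182 bp
  222–253 → 32 bp
Sorted largest to smallest: 182, 32, 27, 12 bp.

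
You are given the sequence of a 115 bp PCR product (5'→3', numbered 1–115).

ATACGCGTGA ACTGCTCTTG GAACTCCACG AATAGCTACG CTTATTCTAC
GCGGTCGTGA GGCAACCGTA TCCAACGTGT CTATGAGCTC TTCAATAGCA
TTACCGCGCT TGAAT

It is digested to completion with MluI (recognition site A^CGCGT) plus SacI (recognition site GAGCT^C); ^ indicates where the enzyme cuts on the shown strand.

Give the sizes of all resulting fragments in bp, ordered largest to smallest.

The MluI site (ACGCGT) starts at position 3.
MluI cuts after the first base of each site, so after position 3.
The SacI site (GAGCTC) starts at position 85.
SacI cuts after base 5 of each site (before the last base), so after position 89.
Combined cut positions: 3, 89.
Linear molecule, 2 cuts → 3 fragments:
  1–3 → 3 bp
  4–89 → 86 bp
  90–115 → 26 bp
Sorted largest to smallest: 86, 26, 3 bp.

86, 26, 3 bp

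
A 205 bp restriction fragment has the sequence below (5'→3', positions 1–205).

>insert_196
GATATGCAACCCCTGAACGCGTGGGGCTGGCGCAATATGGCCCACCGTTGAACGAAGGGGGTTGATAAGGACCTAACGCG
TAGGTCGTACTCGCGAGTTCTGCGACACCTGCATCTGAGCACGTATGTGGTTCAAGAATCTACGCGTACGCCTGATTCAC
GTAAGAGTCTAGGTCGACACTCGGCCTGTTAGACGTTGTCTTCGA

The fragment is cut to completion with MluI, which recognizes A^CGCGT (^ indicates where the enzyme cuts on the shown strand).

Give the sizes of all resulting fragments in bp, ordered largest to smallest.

66, 63, 59, 17 bp

MluI sites (ACGCGT) start at positions 17, 76, 142.
MluI cuts after the first base of each site, so after positions 17, 76, 142.
Linear molecule, 3 cuts → 4 fragments:
  1–17 → 17 bp
  18–76 → 59 bp
  77–142 → 66 bp
  143–205 → 63 bp
Sorted largest to smallest: 66, 63, 59, 17 bp.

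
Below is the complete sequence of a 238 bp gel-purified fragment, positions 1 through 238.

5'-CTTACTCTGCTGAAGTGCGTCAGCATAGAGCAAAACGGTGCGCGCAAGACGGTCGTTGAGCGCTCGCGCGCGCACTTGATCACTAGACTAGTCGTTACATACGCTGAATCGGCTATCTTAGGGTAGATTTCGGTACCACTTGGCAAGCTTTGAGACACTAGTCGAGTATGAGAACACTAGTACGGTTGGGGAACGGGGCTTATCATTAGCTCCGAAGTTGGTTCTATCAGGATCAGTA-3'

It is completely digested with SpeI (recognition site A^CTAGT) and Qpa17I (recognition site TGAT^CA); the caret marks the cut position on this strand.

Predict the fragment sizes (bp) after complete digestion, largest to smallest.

SpeI sites (ACTAGT) start at positions 87, 157, 176.
SpeI cuts after the first base of each site, so after positions 87, 157, 176.
The Qpa17I site (TGATCA) starts at position 77.
Qpa17I cuts after base 4 of each site, so after position 80.
Combined cut positions: 80, 87, 157, 176.
Linear molecule, 4 cuts → 5 fragments:
  1–80 → 80 bp
  81–87 → 7 bp
  88–157 → 70 bp
  158–176 → 19 bp
  177–238 → 62 bp
Sorted largest to smallest: 80, 70, 62, 19, 7 bp.

80, 70, 62, 19, 7 bp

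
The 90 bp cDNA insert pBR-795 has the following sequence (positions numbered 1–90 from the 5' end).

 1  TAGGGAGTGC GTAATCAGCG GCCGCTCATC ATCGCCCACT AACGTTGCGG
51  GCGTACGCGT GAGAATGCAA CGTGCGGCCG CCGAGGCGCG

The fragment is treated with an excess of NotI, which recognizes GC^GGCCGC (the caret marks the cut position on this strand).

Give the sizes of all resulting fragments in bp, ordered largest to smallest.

NotI sites (GCGGCCGC) start at positions 18, 74.
NotI cuts after base 2 of each site, so after positions 19, 75.
Linear molecule, 2 cuts → 3 fragments:
  1–19 → 19 bp
  20–75 → 56 bp
  76–90 → 15 bp
Sorted largest to smallest: 56, 19, 15 bp.

56, 19, 15 bp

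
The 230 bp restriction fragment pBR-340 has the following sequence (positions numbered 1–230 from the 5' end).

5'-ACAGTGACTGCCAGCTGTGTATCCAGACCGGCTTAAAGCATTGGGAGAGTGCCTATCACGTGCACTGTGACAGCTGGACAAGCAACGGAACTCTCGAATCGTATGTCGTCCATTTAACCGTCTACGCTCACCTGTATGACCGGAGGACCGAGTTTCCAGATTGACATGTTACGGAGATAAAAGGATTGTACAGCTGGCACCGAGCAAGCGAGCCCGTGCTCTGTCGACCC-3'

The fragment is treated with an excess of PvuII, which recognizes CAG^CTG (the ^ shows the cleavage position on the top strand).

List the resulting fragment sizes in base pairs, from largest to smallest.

PvuII sites (CAGCTG) start at positions 12, 71, 191.
PvuII cuts after base 3 of each site, so after positions 14, 73, 193.
Linear molecule, 3 cuts → 4 fragments:
  1–14 → 14 bp
  15–73 → 59 bp
  74–193 → 120 bp
  194–230 → 37 bp
Sorted largest to smallest: 120, 59, 37, 14 bp.

120, 59, 37, 14 bp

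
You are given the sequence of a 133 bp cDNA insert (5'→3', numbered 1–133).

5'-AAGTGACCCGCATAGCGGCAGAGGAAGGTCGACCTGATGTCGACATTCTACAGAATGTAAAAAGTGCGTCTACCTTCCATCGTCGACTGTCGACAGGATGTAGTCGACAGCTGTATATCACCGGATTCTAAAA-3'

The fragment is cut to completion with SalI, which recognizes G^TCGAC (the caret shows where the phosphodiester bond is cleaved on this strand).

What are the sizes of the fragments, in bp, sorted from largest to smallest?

43, 30, 28, 14, 11, 7 bp

SalI sites (GTCGAC) start at positions 28, 39, 82, 89, 103.
SalI cuts after the first base of each site, so after positions 28, 39, 82, 89, 103.
Linear molecule, 5 cuts → 6 fragments:
  1–28 → 28 bp
  29–39 → 11 bp
  40–82 → 43 bp
  83–89 → 7 bp
  90–103 → 14 bp
  104–133 → 30 bp
Sorted largest to smallest: 43, 30, 28, 14, 11, 7 bp.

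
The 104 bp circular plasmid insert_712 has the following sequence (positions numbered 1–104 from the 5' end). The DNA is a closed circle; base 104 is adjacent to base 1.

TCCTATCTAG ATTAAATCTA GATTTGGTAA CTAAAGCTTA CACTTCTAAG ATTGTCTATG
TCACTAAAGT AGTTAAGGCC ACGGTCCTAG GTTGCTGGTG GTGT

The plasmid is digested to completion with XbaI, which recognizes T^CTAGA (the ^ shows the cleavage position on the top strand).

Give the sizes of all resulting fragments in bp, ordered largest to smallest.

XbaI sites (TCTAGA) start at positions 6, 17.
XbaI cuts after the first base of each site, so after positions 6, 17.
Circular molecule, 2 cuts → 2 fragments:
  7–17 → 11 bp
  18–104 then 1–6 → 87 + 6 = 93 bp
Sorted largest to smallest: 93, 11 bp.

93, 11 bp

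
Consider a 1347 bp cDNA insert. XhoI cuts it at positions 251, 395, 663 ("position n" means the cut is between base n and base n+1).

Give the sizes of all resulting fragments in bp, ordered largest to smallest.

Linear molecule, 3 cuts → 4 fragments:
  251 − 0 = 251 bp
  395 − 251 = 144 bp
  663 − 395 = 268 bp
  1347 − 663 = 684 bp
Sorted largest to smallest: 684, 268, 251, 144 bp.

684, 268, 251, 144 bp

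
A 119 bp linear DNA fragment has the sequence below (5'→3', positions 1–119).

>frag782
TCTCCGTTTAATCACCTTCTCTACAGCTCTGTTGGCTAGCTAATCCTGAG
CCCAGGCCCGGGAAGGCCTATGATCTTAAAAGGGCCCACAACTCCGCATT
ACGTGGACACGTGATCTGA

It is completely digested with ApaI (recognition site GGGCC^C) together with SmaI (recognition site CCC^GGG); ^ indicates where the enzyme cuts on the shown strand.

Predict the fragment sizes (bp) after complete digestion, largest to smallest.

59, 33, 27 bp

The ApaI site (GGGCCC) starts at position 82.
ApaI cuts after base 5 of each site (before the last base), so after position 86.
The SmaI site (CCCGGG) starts at position 57.
SmaI cuts after base 3 of each site, so after position 59.
Combined cut positions: 59, 86.
Linear molecule, 2 cuts → 3 fragments:
  1–59 → 59 bp
  60–86 → 27 bp
  87–119 → 33 bp
Sorted largest to smallest: 59, 33, 27 bp.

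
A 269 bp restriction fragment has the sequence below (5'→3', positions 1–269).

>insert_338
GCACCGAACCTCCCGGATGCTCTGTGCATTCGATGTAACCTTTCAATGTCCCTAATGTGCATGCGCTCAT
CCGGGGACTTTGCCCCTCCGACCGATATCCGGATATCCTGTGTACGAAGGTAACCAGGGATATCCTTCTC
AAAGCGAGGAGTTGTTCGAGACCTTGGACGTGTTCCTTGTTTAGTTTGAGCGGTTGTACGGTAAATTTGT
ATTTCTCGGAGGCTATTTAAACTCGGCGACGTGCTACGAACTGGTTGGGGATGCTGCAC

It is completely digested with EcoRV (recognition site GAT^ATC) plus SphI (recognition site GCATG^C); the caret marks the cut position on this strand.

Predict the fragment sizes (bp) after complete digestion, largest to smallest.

EcoRV sites (GATATC) start at positions 94, 102, 129.
EcoRV cuts after base 3 of each site, so after positions 96, 104, 131.
The SphI site (GCATGC) starts at position 59.
SphI cuts after base 5 of each site (before the last base), so after position 63.
Combined cut positions: 63, 96, 104, 131.
Linear molecule, 4 cuts → 5 fragments:
  1–63 → 63 bp
  64–96 → 33 bp
  97–104 → 8 bp
  105–131 → 27 bp
  132–269 → 138 bp
Sorted largest to smallest: 138, 63, 33, 27, 8 bp.

138, 63, 33, 27, 8 bp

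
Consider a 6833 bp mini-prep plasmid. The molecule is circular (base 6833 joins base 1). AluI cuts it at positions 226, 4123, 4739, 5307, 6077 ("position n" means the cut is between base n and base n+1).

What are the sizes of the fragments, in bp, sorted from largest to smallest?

3897, 982, 770, 616, 568 bp

Circular molecule, 5 cuts → 5 fragments:
  4123 − 226 = 3897 bp
  4739 − 4123 = 616 bp
  5307 − 4739 = 568 bp
  6077 − 5307 = 770 bp
  wrap: 6833 − 6077 + 226 = 982 bp
Sorted largest to smallest: 3897, 982, 770, 616, 568 bp.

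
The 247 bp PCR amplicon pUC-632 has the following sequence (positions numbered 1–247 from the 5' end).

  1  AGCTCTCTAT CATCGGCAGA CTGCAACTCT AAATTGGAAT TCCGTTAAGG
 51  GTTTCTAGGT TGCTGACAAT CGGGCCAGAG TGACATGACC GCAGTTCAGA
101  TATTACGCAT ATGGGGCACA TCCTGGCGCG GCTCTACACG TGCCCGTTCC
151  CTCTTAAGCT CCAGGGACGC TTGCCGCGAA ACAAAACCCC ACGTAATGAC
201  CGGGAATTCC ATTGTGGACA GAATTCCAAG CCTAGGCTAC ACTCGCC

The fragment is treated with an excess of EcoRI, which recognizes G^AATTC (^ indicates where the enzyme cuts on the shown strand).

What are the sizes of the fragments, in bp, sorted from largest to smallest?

EcoRI sites (GAATTC) start at positions 37, 204, 221.
EcoRI cuts after the first base of each site, so after positions 37, 204, 221.
Linear molecule, 3 cuts → 4 fragments:
  1–37 → 37 bp
  38–204 → 167 bp
  205–221 → 17 bp
  222–247 → 26 bp
Sorted largest to smallest: 167, 37, 26, 17 bp.

167, 37, 26, 17 bp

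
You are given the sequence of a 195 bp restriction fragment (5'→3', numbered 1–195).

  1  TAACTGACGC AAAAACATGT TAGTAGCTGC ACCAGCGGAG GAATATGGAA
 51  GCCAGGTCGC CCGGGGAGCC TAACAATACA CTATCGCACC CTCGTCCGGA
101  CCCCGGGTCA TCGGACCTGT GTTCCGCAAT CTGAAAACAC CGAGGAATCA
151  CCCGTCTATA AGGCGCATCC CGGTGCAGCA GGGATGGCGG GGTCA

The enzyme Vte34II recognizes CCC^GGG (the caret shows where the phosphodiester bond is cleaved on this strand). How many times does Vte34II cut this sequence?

2

CCCGGG occurs starting at positions 60, 102.
Vte34II cuts at 2 sites.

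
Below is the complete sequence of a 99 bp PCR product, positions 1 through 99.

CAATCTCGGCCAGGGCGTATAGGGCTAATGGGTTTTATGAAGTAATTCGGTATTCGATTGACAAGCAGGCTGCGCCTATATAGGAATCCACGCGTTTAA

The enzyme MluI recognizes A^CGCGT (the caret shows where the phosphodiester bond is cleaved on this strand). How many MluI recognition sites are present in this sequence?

1

ACGCGT occurs starting at position 90.
MluI cuts at 1 site.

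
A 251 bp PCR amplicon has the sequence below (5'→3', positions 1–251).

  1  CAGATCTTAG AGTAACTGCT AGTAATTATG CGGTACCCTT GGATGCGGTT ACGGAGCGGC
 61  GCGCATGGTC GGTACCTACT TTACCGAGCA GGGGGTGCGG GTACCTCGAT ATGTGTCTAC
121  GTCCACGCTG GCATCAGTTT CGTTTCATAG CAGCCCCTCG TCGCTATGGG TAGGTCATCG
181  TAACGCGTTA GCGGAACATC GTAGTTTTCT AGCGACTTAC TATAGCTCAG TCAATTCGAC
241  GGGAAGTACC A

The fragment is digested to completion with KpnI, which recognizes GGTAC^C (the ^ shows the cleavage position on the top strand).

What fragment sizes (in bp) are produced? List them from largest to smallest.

147, 39, 36, 29 bp

KpnI sites (GGTACC) start at positions 32, 71, 100.
KpnI cuts after base 5 of each site (before the last base), so after positions 36, 75, 104.
Linear molecule, 3 cuts → 4 fragments:
  1–36 → 36 bp
  37–75 → 39 bp
  76–104 → 29 bp
  105–251 → 147 bp
Sorted largest to smallest: 147, 39, 36, 29 bp.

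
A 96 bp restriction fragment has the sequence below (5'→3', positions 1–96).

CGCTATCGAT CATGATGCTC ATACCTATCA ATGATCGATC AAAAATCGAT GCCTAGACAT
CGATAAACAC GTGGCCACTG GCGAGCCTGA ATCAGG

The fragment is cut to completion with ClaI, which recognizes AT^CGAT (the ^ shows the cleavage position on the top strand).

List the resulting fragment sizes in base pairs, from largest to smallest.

ClaI sites (ATCGAT) start at positions 5, 34, 45, 59.
ClaI cuts after base 2 of each site, so after positions 6, 35, 46, 60.
Linear molecule, 4 cuts → 5 fragments:
  1–6 → 6 bp
  7–35 → 29 bp
  36–46 → 11 bp
  47–60 → 14 bp
  61–96 → 36 bp
Sorted largest to smallest: 36, 29, 14, 11, 6 bp.

36, 29, 14, 11, 6 bp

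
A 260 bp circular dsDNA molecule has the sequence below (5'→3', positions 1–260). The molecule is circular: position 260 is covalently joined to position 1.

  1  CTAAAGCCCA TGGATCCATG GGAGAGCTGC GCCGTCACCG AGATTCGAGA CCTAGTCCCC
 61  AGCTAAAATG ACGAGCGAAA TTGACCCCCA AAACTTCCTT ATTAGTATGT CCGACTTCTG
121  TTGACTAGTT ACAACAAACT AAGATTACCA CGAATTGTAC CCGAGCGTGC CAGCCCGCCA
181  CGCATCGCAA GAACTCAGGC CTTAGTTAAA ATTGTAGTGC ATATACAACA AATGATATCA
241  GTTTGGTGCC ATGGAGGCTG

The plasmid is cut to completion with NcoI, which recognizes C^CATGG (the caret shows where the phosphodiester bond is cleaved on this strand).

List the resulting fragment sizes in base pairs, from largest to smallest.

NcoI sites (CCATGG) start at positions 8, 16, 249.
NcoI cuts after the first base of each site, so after positions 8, 16, 249.
Circular molecule, 3 cuts → 3 fragments:
  9–16 → 8 bp
  17–249 → 233 bp
  250–260 then 1–8 → 11 + 8 = 19 bp
Sorted largest to smallest: 233, 19, 8 bp.

233, 19, 8 bp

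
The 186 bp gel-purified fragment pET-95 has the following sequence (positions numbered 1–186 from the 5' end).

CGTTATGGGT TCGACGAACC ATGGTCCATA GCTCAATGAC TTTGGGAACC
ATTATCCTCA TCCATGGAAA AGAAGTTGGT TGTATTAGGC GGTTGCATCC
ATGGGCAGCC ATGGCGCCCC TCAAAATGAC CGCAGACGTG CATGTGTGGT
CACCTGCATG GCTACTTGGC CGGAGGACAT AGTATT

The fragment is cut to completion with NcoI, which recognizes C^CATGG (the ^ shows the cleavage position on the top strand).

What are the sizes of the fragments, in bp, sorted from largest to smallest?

NcoI sites (CCATGG) start at positions 19, 62, 99, 109.
NcoI cuts after the first base of each site, so after positions 19, 62, 99, 109.
Linear molecule, 4 cuts → 5 fragments:
  1–19 → 19 bp
  20–62 → 43 bp
  63–99 → 37 bp
  100–109 → 10 bp
  110–186 → 77 bp
Sorted largest to smallest: 77, 43, 37, 19, 10 bp.

77, 43, 37, 19, 10 bp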